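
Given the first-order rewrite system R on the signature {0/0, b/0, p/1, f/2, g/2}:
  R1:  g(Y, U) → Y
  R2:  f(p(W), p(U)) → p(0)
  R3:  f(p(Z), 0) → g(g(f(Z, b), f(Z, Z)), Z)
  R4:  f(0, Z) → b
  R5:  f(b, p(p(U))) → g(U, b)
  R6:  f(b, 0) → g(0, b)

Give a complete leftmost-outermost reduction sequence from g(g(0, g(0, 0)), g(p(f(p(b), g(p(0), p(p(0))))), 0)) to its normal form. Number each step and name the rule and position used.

1. g(g(0, g(0, 0)), g(p(f(p(b), g(p(0), p(p(0))))), 0))  →  g(0, g(0, 0))   [R1 at ε]
2. g(0, g(0, 0))  →  0   [R1 at ε]

0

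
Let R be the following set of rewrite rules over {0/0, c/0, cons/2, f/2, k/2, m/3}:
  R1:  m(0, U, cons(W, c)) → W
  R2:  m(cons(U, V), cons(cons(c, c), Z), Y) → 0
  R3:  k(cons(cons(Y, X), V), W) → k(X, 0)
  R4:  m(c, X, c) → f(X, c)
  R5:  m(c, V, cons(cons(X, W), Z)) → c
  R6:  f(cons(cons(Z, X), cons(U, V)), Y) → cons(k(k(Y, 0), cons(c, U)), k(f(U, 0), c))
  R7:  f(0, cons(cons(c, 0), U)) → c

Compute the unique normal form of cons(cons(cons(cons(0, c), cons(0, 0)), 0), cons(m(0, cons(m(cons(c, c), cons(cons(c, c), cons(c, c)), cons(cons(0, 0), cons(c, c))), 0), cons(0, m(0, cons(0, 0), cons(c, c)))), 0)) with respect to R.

cons(cons(cons(cons(0, c), cons(0, 0)), 0), cons(0, 0))

1. cons(cons(cons(cons(0, c), cons(0, 0)), 0), cons(m(0, cons(m(cons(c, c), cons(cons(c, c), cons(c, c)), cons(cons(0, 0), cons(c, c))), 0), cons(0, m(0, cons(0, 0), cons(c, c)))), 0))  →  cons(cons(cons(cons(0, c), cons(0, 0)), 0), cons(m(0, cons(0, 0), cons(0, m(0, cons(0, 0), cons(c, c)))), 0))   [R2 at 2.1.2.1]
2. cons(cons(cons(cons(0, c), cons(0, 0)), 0), cons(m(0, cons(0, 0), cons(0, m(0, cons(0, 0), cons(c, c)))), 0))  →  cons(cons(cons(cons(0, c), cons(0, 0)), 0), cons(m(0, cons(0, 0), cons(0, c)), 0))   [R1 at 2.1.3.2]
3. cons(cons(cons(cons(0, c), cons(0, 0)), 0), cons(m(0, cons(0, 0), cons(0, c)), 0))  →  cons(cons(cons(cons(0, c), cons(0, 0)), 0), cons(0, 0))   [R1 at 2.1]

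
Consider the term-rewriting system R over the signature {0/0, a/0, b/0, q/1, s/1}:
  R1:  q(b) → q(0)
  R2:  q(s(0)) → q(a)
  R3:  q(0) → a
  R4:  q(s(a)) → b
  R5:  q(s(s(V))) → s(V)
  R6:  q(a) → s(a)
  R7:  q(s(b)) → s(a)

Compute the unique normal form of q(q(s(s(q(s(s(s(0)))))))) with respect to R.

s(s(0))

1. q(q(s(s(q(s(s(s(0))))))))  →  q(s(q(s(s(s(0))))))   [R5 at 1]
2. q(s(q(s(s(s(0))))))  →  q(s(s(s(0))))   [R5 at 1.1]
3. q(s(s(s(0))))  →  s(s(0))   [R5 at ε]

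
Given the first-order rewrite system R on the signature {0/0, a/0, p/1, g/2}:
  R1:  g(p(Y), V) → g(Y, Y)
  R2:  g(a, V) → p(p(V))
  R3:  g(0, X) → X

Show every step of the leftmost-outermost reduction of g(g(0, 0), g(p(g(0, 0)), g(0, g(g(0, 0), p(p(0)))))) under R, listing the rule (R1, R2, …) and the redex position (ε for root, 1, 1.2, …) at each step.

0

1. g(g(0, 0), g(p(g(0, 0)), g(0, g(g(0, 0), p(p(0))))))  →  g(0, g(p(g(0, 0)), g(0, g(g(0, 0), p(p(0))))))   [R3 at 1]
2. g(0, g(p(g(0, 0)), g(0, g(g(0, 0), p(p(0))))))  →  g(p(g(0, 0)), g(0, g(g(0, 0), p(p(0)))))   [R3 at ε]
3. g(p(g(0, 0)), g(0, g(g(0, 0), p(p(0)))))  →  g(g(0, 0), g(0, 0))   [R1 at ε]
4. g(g(0, 0), g(0, 0))  →  g(0, g(0, 0))   [R3 at 1]
5. g(0, g(0, 0))  →  g(0, 0)   [R3 at ε]
6. g(0, 0)  →  0   [R3 at ε]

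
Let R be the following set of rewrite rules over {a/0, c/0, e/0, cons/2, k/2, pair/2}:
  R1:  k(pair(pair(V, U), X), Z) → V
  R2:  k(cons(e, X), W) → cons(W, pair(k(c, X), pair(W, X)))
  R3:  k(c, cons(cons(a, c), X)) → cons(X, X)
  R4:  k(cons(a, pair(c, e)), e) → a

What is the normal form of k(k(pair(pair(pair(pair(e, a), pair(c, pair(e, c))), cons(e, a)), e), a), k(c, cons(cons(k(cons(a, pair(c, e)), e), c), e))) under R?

1. k(k(pair(pair(pair(pair(e, a), pair(c, pair(e, c))), cons(e, a)), e), a), k(c, cons(cons(k(cons(a, pair(c, e)), e), c), e)))  →  k(pair(pair(e, a), pair(c, pair(e, c))), k(c, cons(cons(k(cons(a, pair(c, e)), e), c), e)))   [R1 at 1]
2. k(pair(pair(e, a), pair(c, pair(e, c))), k(c, cons(cons(k(cons(a, pair(c, e)), e), c), e)))  →  e   [R1 at ε]

e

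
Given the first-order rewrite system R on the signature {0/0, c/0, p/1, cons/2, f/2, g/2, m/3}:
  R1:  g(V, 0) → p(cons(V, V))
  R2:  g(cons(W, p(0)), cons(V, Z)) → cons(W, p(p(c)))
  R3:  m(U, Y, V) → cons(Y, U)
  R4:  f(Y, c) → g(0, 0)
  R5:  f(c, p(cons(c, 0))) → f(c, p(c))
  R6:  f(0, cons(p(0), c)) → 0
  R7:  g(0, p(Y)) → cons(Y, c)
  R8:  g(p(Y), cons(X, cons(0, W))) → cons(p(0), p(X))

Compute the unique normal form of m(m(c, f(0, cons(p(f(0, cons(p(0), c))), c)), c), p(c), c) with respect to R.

cons(p(c), cons(0, c))

1. m(m(c, f(0, cons(p(f(0, cons(p(0), c))), c)), c), p(c), c)  →  cons(p(c), m(c, f(0, cons(p(f(0, cons(p(0), c))), c)), c))   [R3 at ε]
2. cons(p(c), m(c, f(0, cons(p(f(0, cons(p(0), c))), c)), c))  →  cons(p(c), cons(f(0, cons(p(f(0, cons(p(0), c))), c)), c))   [R3 at 2]
3. cons(p(c), cons(f(0, cons(p(f(0, cons(p(0), c))), c)), c))  →  cons(p(c), cons(f(0, cons(p(0), c)), c))   [R6 at 2.1.2.1.1]
4. cons(p(c), cons(f(0, cons(p(0), c)), c))  →  cons(p(c), cons(0, c))   [R6 at 2.1]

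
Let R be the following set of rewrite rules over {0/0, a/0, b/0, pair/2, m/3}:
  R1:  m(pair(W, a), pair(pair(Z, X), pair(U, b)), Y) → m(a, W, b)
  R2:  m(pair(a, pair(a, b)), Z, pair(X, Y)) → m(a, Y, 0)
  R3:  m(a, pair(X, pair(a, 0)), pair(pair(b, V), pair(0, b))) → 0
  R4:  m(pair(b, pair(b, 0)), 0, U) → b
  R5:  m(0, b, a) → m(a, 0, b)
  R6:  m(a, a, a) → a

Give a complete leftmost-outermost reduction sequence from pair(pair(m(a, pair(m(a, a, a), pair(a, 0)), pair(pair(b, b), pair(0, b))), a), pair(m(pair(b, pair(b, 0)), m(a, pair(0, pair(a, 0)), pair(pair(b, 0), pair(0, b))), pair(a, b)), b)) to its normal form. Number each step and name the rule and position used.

pair(pair(0, a), pair(b, b))

1. pair(pair(m(a, pair(m(a, a, a), pair(a, 0)), pair(pair(b, b), pair(0, b))), a), pair(m(pair(b, pair(b, 0)), m(a, pair(0, pair(a, 0)), pair(pair(b, 0), pair(0, b))), pair(a, b)), b))  →  pair(pair(0, a), pair(m(pair(b, pair(b, 0)), m(a, pair(0, pair(a, 0)), pair(pair(b, 0), pair(0, b))), pair(a, b)), b))   [R3 at 1.1]
2. pair(pair(0, a), pair(m(pair(b, pair(b, 0)), m(a, pair(0, pair(a, 0)), pair(pair(b, 0), pair(0, b))), pair(a, b)), b))  →  pair(pair(0, a), pair(m(pair(b, pair(b, 0)), 0, pair(a, b)), b))   [R3 at 2.1.2]
3. pair(pair(0, a), pair(m(pair(b, pair(b, 0)), 0, pair(a, b)), b))  →  pair(pair(0, a), pair(b, b))   [R4 at 2.1]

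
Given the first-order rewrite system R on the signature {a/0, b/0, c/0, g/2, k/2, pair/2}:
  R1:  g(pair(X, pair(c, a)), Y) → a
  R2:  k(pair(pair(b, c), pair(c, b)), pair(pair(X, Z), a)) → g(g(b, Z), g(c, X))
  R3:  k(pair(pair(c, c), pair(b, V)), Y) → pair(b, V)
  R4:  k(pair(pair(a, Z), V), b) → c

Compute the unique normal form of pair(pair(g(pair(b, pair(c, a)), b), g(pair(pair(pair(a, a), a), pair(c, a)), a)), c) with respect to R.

1. pair(pair(g(pair(b, pair(c, a)), b), g(pair(pair(pair(a, a), a), pair(c, a)), a)), c)  →  pair(pair(a, g(pair(pair(pair(a, a), a), pair(c, a)), a)), c)   [R1 at 1.1]
2. pair(pair(a, g(pair(pair(pair(a, a), a), pair(c, a)), a)), c)  →  pair(pair(a, a), c)   [R1 at 1.2]

pair(pair(a, a), c)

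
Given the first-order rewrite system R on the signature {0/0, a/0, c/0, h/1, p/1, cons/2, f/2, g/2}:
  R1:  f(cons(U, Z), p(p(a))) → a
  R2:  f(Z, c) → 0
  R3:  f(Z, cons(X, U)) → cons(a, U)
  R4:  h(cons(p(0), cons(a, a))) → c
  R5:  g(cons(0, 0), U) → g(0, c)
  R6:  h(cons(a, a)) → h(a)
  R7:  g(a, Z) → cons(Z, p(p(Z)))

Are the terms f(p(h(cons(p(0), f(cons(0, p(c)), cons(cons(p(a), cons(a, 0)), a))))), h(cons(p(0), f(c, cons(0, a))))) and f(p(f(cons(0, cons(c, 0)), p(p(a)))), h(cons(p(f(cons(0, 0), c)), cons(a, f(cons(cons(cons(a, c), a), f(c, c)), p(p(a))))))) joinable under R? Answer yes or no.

Reduce t₁ = f(p(h(cons(p(0), f(cons(0, p(c)), cons(cons(p(a), cons(a, 0)), a))))), h(cons(p(0), f(c, cons(0, a))))):
1. f(p(h(cons(p(0), f(cons(0, p(c)), cons(cons(p(a), cons(a, 0)), a))))), h(cons(p(0), f(c, cons(0, a)))))  →  f(p(h(cons(p(0), cons(a, a)))), h(cons(p(0), f(c, cons(0, a)))))   [R3 at 1.1.1.2]
2. f(p(h(cons(p(0), cons(a, a)))), h(cons(p(0), f(c, cons(0, a)))))  →  f(p(c), h(cons(p(0), f(c, cons(0, a)))))   [R4 at 1.1]
3. f(p(c), h(cons(p(0), f(c, cons(0, a)))))  →  f(p(c), h(cons(p(0), cons(a, a))))   [R3 at 2.1.2]
4. f(p(c), h(cons(p(0), cons(a, a))))  →  f(p(c), c)   [R4 at 2]
5. f(p(c), c)  →  0   [R2 at ε]

Reduce t₂ = f(p(f(cons(0, cons(c, 0)), p(p(a)))), h(cons(p(f(cons(0, 0), c)), cons(a, f(cons(cons(cons(a, c), a), f(c, c)), p(p(a))))))):
1. f(p(f(cons(0, cons(c, 0)), p(p(a)))), h(cons(p(f(cons(0, 0), c)), cons(a, f(cons(cons(cons(a, c), a), f(c, c)), p(p(a)))))))  →  f(p(a), h(cons(p(f(cons(0, 0), c)), cons(a, f(cons(cons(cons(a, c), a), f(c, c)), p(p(a)))))))   [R1 at 1.1]
2. f(p(a), h(cons(p(f(cons(0, 0), c)), cons(a, f(cons(cons(cons(a, c), a), f(c, c)), p(p(a)))))))  →  f(p(a), h(cons(p(0), cons(a, f(cons(cons(cons(a, c), a), f(c, c)), p(p(a)))))))   [R2 at 2.1.1.1]
3. f(p(a), h(cons(p(0), cons(a, f(cons(cons(cons(a, c), a), f(c, c)), p(p(a)))))))  →  f(p(a), h(cons(p(0), cons(a, a))))   [R1 at 2.1.2.2]
4. f(p(a), h(cons(p(0), cons(a, a))))  →  f(p(a), c)   [R4 at 2]
5. f(p(a), c)  →  0   [R2 at ε]

yes — NF(t₁) = 0, NF(t₂) = 0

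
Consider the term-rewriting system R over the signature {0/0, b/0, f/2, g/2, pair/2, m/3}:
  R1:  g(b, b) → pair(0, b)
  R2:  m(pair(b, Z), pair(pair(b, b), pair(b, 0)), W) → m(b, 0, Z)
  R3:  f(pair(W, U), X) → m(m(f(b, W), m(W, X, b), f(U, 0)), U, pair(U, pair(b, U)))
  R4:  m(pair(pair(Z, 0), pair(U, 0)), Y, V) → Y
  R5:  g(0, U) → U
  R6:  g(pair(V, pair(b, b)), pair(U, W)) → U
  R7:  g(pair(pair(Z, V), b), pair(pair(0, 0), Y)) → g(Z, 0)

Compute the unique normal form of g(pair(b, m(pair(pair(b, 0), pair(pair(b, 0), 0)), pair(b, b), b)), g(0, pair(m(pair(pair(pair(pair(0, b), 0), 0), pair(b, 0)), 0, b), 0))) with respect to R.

0

1. g(pair(b, m(pair(pair(b, 0), pair(pair(b, 0), 0)), pair(b, b), b)), g(0, pair(m(pair(pair(pair(pair(0, b), 0), 0), pair(b, 0)), 0, b), 0)))  →  g(pair(b, pair(b, b)), g(0, pair(m(pair(pair(pair(pair(0, b), 0), 0), pair(b, 0)), 0, b), 0)))   [R4 at 1.2]
2. g(pair(b, pair(b, b)), g(0, pair(m(pair(pair(pair(pair(0, b), 0), 0), pair(b, 0)), 0, b), 0)))  →  g(pair(b, pair(b, b)), pair(m(pair(pair(pair(pair(0, b), 0), 0), pair(b, 0)), 0, b), 0))   [R5 at 2]
3. g(pair(b, pair(b, b)), pair(m(pair(pair(pair(pair(0, b), 0), 0), pair(b, 0)), 0, b), 0))  →  m(pair(pair(pair(pair(0, b), 0), 0), pair(b, 0)), 0, b)   [R6 at ε]
4. m(pair(pair(pair(pair(0, b), 0), 0), pair(b, 0)), 0, b)  →  0   [R4 at ε]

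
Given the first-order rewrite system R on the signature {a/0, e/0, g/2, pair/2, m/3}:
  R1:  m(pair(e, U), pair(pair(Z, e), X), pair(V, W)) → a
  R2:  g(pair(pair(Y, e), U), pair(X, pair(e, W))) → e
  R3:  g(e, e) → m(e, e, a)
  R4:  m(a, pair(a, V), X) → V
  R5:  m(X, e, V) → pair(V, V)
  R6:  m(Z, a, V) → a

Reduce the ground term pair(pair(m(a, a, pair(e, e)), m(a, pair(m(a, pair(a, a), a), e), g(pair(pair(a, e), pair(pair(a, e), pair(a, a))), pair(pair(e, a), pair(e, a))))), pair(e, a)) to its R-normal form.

pair(pair(a, e), pair(e, a))

1. pair(pair(m(a, a, pair(e, e)), m(a, pair(m(a, pair(a, a), a), e), g(pair(pair(a, e), pair(pair(a, e), pair(a, a))), pair(pair(e, a), pair(e, a))))), pair(e, a))  →  pair(pair(a, m(a, pair(m(a, pair(a, a), a), e), g(pair(pair(a, e), pair(pair(a, e), pair(a, a))), pair(pair(e, a), pair(e, a))))), pair(e, a))   [R6 at 1.1]
2. pair(pair(a, m(a, pair(m(a, pair(a, a), a), e), g(pair(pair(a, e), pair(pair(a, e), pair(a, a))), pair(pair(e, a), pair(e, a))))), pair(e, a))  →  pair(pair(a, m(a, pair(a, e), g(pair(pair(a, e), pair(pair(a, e), pair(a, a))), pair(pair(e, a), pair(e, a))))), pair(e, a))   [R4 at 1.2.2.1]
3. pair(pair(a, m(a, pair(a, e), g(pair(pair(a, e), pair(pair(a, e), pair(a, a))), pair(pair(e, a), pair(e, a))))), pair(e, a))  →  pair(pair(a, e), pair(e, a))   [R4 at 1.2]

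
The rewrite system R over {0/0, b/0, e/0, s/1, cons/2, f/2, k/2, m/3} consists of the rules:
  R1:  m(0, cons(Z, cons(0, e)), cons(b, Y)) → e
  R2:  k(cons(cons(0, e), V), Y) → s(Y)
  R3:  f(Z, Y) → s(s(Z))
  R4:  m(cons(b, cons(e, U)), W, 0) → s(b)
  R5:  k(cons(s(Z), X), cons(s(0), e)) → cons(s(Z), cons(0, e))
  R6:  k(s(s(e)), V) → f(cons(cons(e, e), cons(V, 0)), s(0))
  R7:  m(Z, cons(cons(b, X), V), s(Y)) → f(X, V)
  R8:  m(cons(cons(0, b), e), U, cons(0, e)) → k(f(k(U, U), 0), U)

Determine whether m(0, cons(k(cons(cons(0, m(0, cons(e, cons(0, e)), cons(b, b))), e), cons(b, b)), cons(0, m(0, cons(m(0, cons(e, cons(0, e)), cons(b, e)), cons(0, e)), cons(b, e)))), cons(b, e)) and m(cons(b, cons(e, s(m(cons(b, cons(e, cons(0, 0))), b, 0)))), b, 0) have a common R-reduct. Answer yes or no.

Reduce t₁ = m(0, cons(k(cons(cons(0, m(0, cons(e, cons(0, e)), cons(b, b))), e), cons(b, b)), cons(0, m(0, cons(m(0, cons(e, cons(0, e)), cons(b, e)), cons(0, e)), cons(b, e)))), cons(b, e)):
1. m(0, cons(k(cons(cons(0, m(0, cons(e, cons(0, e)), cons(b, b))), e), cons(b, b)), cons(0, m(0, cons(m(0, cons(e, cons(0, e)), cons(b, e)), cons(0, e)), cons(b, e)))), cons(b, e))  →  m(0, cons(k(cons(cons(0, e), e), cons(b, b)), cons(0, m(0, cons(m(0, cons(e, cons(0, e)), cons(b, e)), cons(0, e)), cons(b, e)))), cons(b, e))   [R1 at 2.1.1.1.2]
2. m(0, cons(k(cons(cons(0, e), e), cons(b, b)), cons(0, m(0, cons(m(0, cons(e, cons(0, e)), cons(b, e)), cons(0, e)), cons(b, e)))), cons(b, e))  →  m(0, cons(s(cons(b, b)), cons(0, m(0, cons(m(0, cons(e, cons(0, e)), cons(b, e)), cons(0, e)), cons(b, e)))), cons(b, e))   [R2 at 2.1]
3. m(0, cons(s(cons(b, b)), cons(0, m(0, cons(m(0, cons(e, cons(0, e)), cons(b, e)), cons(0, e)), cons(b, e)))), cons(b, e))  →  m(0, cons(s(cons(b, b)), cons(0, e)), cons(b, e))   [R1 at 2.2.2]
4. m(0, cons(s(cons(b, b)), cons(0, e)), cons(b, e))  →  e   [R1 at ε]

Reduce t₂ = m(cons(b, cons(e, s(m(cons(b, cons(e, cons(0, 0))), b, 0)))), b, 0):
1. m(cons(b, cons(e, s(m(cons(b, cons(e, cons(0, 0))), b, 0)))), b, 0)  →  s(b)   [R4 at ε]

no — NF(t₁) = e, NF(t₂) = s(b)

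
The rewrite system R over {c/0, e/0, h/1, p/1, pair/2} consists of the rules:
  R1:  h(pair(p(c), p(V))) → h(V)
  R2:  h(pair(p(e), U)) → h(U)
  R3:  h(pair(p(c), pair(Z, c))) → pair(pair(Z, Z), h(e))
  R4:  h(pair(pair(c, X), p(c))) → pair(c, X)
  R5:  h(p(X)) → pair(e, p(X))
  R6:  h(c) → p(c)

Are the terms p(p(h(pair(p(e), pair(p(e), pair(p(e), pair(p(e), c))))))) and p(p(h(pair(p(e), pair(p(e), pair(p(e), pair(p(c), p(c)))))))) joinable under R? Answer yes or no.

Reduce t₁ = p(p(h(pair(p(e), pair(p(e), pair(p(e), pair(p(e), c))))))):
1. p(p(h(pair(p(e), pair(p(e), pair(p(e), pair(p(e), c)))))))  →  p(p(h(pair(p(e), pair(p(e), pair(p(e), c))))))   [R2 at 1.1]
2. p(p(h(pair(p(e), pair(p(e), pair(p(e), c))))))  →  p(p(h(pair(p(e), pair(p(e), c)))))   [R2 at 1.1]
3. p(p(h(pair(p(e), pair(p(e), c)))))  →  p(p(h(pair(p(e), c))))   [R2 at 1.1]
4. p(p(h(pair(p(e), c))))  →  p(p(h(c)))   [R2 at 1.1]
5. p(p(h(c)))  →  p(p(p(c)))   [R6 at 1.1]

Reduce t₂ = p(p(h(pair(p(e), pair(p(e), pair(p(e), pair(p(c), p(c)))))))):
1. p(p(h(pair(p(e), pair(p(e), pair(p(e), pair(p(c), p(c))))))))  →  p(p(h(pair(p(e), pair(p(e), pair(p(c), p(c)))))))   [R2 at 1.1]
2. p(p(h(pair(p(e), pair(p(e), pair(p(c), p(c)))))))  →  p(p(h(pair(p(e), pair(p(c), p(c))))))   [R2 at 1.1]
3. p(p(h(pair(p(e), pair(p(c), p(c))))))  →  p(p(h(pair(p(c), p(c)))))   [R2 at 1.1]
4. p(p(h(pair(p(c), p(c)))))  →  p(p(h(c)))   [R1 at 1.1]
5. p(p(h(c)))  →  p(p(p(c)))   [R6 at 1.1]

yes — NF(t₁) = p(p(p(c))), NF(t₂) = p(p(p(c)))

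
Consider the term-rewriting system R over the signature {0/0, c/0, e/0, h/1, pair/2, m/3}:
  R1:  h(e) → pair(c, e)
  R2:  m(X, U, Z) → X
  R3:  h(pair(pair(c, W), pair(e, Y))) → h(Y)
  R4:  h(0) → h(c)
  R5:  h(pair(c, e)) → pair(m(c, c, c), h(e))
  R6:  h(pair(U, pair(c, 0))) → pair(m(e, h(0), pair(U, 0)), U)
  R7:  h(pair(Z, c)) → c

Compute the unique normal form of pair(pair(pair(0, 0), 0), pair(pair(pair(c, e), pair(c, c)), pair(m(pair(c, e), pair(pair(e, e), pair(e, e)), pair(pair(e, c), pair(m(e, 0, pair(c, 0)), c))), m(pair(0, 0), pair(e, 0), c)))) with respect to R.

1. pair(pair(pair(0, 0), 0), pair(pair(pair(c, e), pair(c, c)), pair(m(pair(c, e), pair(pair(e, e), pair(e, e)), pair(pair(e, c), pair(m(e, 0, pair(c, 0)), c))), m(pair(0, 0), pair(e, 0), c))))  →  pair(pair(pair(0, 0), 0), pair(pair(pair(c, e), pair(c, c)), pair(pair(c, e), m(pair(0, 0), pair(e, 0), c))))   [R2 at 2.2.1]
2. pair(pair(pair(0, 0), 0), pair(pair(pair(c, e), pair(c, c)), pair(pair(c, e), m(pair(0, 0), pair(e, 0), c))))  →  pair(pair(pair(0, 0), 0), pair(pair(pair(c, e), pair(c, c)), pair(pair(c, e), pair(0, 0))))   [R2 at 2.2.2]

pair(pair(pair(0, 0), 0), pair(pair(pair(c, e), pair(c, c)), pair(pair(c, e), pair(0, 0))))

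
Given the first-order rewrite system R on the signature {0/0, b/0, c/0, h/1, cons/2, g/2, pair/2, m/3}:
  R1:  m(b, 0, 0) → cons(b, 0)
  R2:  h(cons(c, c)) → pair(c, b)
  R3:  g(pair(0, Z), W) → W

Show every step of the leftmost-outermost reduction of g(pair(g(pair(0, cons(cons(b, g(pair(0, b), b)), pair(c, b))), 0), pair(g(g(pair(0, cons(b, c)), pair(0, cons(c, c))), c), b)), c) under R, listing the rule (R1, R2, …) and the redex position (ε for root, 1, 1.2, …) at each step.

1. g(pair(g(pair(0, cons(cons(b, g(pair(0, b), b)), pair(c, b))), 0), pair(g(g(pair(0, cons(b, c)), pair(0, cons(c, c))), c), b)), c)  →  g(pair(0, pair(g(g(pair(0, cons(b, c)), pair(0, cons(c, c))), c), b)), c)   [R3 at 1.1]
2. g(pair(0, pair(g(g(pair(0, cons(b, c)), pair(0, cons(c, c))), c), b)), c)  →  c   [R3 at ε]

c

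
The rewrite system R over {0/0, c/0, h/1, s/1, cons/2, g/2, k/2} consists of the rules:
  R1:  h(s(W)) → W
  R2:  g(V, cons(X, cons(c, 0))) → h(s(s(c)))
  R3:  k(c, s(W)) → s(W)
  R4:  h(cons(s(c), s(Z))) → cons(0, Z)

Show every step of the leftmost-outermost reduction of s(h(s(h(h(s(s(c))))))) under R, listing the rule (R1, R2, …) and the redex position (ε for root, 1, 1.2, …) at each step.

1. s(h(s(h(h(s(s(c)))))))  →  s(h(h(s(s(c)))))   [R1 at 1]
2. s(h(h(s(s(c)))))  →  s(h(s(c)))   [R1 at 1.1]
3. s(h(s(c)))  →  s(c)   [R1 at 1]

s(c)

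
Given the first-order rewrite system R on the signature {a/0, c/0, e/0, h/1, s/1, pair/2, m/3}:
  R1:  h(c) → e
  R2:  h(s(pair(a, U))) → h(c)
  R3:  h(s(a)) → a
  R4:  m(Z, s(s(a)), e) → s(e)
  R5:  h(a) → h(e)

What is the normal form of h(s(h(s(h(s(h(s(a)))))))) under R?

a

1. h(s(h(s(h(s(h(s(a))))))))  →  h(s(h(s(h(s(a))))))   [R3 at 1.1.1.1.1.1]
2. h(s(h(s(h(s(a))))))  →  h(s(h(s(a))))   [R3 at 1.1.1.1]
3. h(s(h(s(a))))  →  h(s(a))   [R3 at 1.1]
4. h(s(a))  →  a   [R3 at ε]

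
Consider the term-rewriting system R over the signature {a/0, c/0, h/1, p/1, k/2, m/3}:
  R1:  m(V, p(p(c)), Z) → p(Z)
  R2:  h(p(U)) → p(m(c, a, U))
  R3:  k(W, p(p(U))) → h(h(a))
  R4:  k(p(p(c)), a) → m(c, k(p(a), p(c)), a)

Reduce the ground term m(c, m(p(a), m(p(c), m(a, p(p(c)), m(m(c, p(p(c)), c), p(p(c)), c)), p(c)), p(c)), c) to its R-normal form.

p(c)

1. m(c, m(p(a), m(p(c), m(a, p(p(c)), m(m(c, p(p(c)), c), p(p(c)), c)), p(c)), p(c)), c)  →  m(c, m(p(a), m(p(c), p(m(m(c, p(p(c)), c), p(p(c)), c)), p(c)), p(c)), c)   [R1 at 2.2.2]
2. m(c, m(p(a), m(p(c), p(m(m(c, p(p(c)), c), p(p(c)), c)), p(c)), p(c)), c)  →  m(c, m(p(a), m(p(c), p(p(c)), p(c)), p(c)), c)   [R1 at 2.2.2.1]
3. m(c, m(p(a), m(p(c), p(p(c)), p(c)), p(c)), c)  →  m(c, m(p(a), p(p(c)), p(c)), c)   [R1 at 2.2]
4. m(c, m(p(a), p(p(c)), p(c)), c)  →  m(c, p(p(c)), c)   [R1 at 2]
5. m(c, p(p(c)), c)  →  p(c)   [R1 at ε]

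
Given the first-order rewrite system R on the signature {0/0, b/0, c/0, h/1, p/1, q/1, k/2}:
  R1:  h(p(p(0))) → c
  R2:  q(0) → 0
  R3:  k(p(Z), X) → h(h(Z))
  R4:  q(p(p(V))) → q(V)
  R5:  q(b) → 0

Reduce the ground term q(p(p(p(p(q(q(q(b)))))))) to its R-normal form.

1. q(p(p(p(p(q(q(q(b))))))))  →  q(p(p(q(q(q(b))))))   [R4 at ε]
2. q(p(p(q(q(q(b))))))  →  q(q(q(q(b))))   [R4 at ε]
3. q(q(q(q(b))))  →  q(q(q(0)))   [R5 at 1.1.1]
4. q(q(q(0)))  →  q(q(0))   [R2 at 1.1]
5. q(q(0))  →  q(0)   [R2 at 1]
6. q(0)  →  0   [R2 at ε]

0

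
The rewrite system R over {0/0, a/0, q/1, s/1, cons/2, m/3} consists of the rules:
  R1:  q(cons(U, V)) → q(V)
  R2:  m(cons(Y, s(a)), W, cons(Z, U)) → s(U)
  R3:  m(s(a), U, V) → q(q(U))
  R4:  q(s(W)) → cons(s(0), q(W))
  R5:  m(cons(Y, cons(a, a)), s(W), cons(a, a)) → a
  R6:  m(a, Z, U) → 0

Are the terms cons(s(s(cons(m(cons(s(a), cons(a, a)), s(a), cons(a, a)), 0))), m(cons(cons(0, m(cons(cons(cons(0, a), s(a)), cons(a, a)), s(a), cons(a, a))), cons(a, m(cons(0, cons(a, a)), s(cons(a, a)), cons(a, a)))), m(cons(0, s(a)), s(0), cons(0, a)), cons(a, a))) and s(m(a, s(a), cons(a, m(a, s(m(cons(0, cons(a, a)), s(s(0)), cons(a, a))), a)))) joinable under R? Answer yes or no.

no — NF(t₁) = cons(s(s(cons(a, 0))), a), NF(t₂) = s(0)

Reduce t₁ = cons(s(s(cons(m(cons(s(a), cons(a, a)), s(a), cons(a, a)), 0))), m(cons(cons(0, m(cons(cons(cons(0, a), s(a)), cons(a, a)), s(a), cons(a, a))), cons(a, m(cons(0, cons(a, a)), s(cons(a, a)), cons(a, a)))), m(cons(0, s(a)), s(0), cons(0, a)), cons(a, a))):
1. cons(s(s(cons(m(cons(s(a), cons(a, a)), s(a), cons(a, a)), 0))), m(cons(cons(0, m(cons(cons(cons(0, a), s(a)), cons(a, a)), s(a), cons(a, a))), cons(a, m(cons(0, cons(a, a)), s(cons(a, a)), cons(a, a)))), m(cons(0, s(a)), s(0), cons(0, a)), cons(a, a)))  →  cons(s(s(cons(a, 0))), m(cons(cons(0, m(cons(cons(cons(0, a), s(a)), cons(a, a)), s(a), cons(a, a))), cons(a, m(cons(0, cons(a, a)), s(cons(a, a)), cons(a, a)))), m(cons(0, s(a)), s(0), cons(0, a)), cons(a, a)))   [R5 at 1.1.1.1]
2. cons(s(s(cons(a, 0))), m(cons(cons(0, m(cons(cons(cons(0, a), s(a)), cons(a, a)), s(a), cons(a, a))), cons(a, m(cons(0, cons(a, a)), s(cons(a, a)), cons(a, a)))), m(cons(0, s(a)), s(0), cons(0, a)), cons(a, a)))  →  cons(s(s(cons(a, 0))), m(cons(cons(0, a), cons(a, m(cons(0, cons(a, a)), s(cons(a, a)), cons(a, a)))), m(cons(0, s(a)), s(0), cons(0, a)), cons(a, a)))   [R5 at 2.1.1.2]
3. cons(s(s(cons(a, 0))), m(cons(cons(0, a), cons(a, m(cons(0, cons(a, a)), s(cons(a, a)), cons(a, a)))), m(cons(0, s(a)), s(0), cons(0, a)), cons(a, a)))  →  cons(s(s(cons(a, 0))), m(cons(cons(0, a), cons(a, a)), m(cons(0, s(a)), s(0), cons(0, a)), cons(a, a)))   [R5 at 2.1.2.2]
4. cons(s(s(cons(a, 0))), m(cons(cons(0, a), cons(a, a)), m(cons(0, s(a)), s(0), cons(0, a)), cons(a, a)))  →  cons(s(s(cons(a, 0))), m(cons(cons(0, a), cons(a, a)), s(a), cons(a, a)))   [R2 at 2.2]
5. cons(s(s(cons(a, 0))), m(cons(cons(0, a), cons(a, a)), s(a), cons(a, a)))  →  cons(s(s(cons(a, 0))), a)   [R5 at 2]

Reduce t₂ = s(m(a, s(a), cons(a, m(a, s(m(cons(0, cons(a, a)), s(s(0)), cons(a, a))), a)))):
1. s(m(a, s(a), cons(a, m(a, s(m(cons(0, cons(a, a)), s(s(0)), cons(a, a))), a))))  →  s(0)   [R6 at 1]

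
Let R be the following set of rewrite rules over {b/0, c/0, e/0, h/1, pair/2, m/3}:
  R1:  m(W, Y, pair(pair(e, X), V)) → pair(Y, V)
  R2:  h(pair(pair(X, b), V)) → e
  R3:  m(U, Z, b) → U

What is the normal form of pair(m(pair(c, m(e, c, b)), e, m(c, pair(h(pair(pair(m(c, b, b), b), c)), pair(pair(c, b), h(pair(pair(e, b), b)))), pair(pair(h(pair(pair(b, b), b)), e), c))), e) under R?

1. pair(m(pair(c, m(e, c, b)), e, m(c, pair(h(pair(pair(m(c, b, b), b), c)), pair(pair(c, b), h(pair(pair(e, b), b)))), pair(pair(h(pair(pair(b, b), b)), e), c))), e)  →  pair(m(pair(c, e), e, m(c, pair(h(pair(pair(m(c, b, b), b), c)), pair(pair(c, b), h(pair(pair(e, b), b)))), pair(pair(h(pair(pair(b, b), b)), e), c))), e)   [R3 at 1.1.2]
2. pair(m(pair(c, e), e, m(c, pair(h(pair(pair(m(c, b, b), b), c)), pair(pair(c, b), h(pair(pair(e, b), b)))), pair(pair(h(pair(pair(b, b), b)), e), c))), e)  →  pair(m(pair(c, e), e, m(c, pair(e, pair(pair(c, b), h(pair(pair(e, b), b)))), pair(pair(h(pair(pair(b, b), b)), e), c))), e)   [R2 at 1.3.2.1]
3. pair(m(pair(c, e), e, m(c, pair(e, pair(pair(c, b), h(pair(pair(e, b), b)))), pair(pair(h(pair(pair(b, b), b)), e), c))), e)  →  pair(m(pair(c, e), e, m(c, pair(e, pair(pair(c, b), e)), pair(pair(h(pair(pair(b, b), b)), e), c))), e)   [R2 at 1.3.2.2.2]
4. pair(m(pair(c, e), e, m(c, pair(e, pair(pair(c, b), e)), pair(pair(h(pair(pair(b, b), b)), e), c))), e)  →  pair(m(pair(c, e), e, m(c, pair(e, pair(pair(c, b), e)), pair(pair(e, e), c))), e)   [R2 at 1.3.3.1.1]
5. pair(m(pair(c, e), e, m(c, pair(e, pair(pair(c, b), e)), pair(pair(e, e), c))), e)  →  pair(m(pair(c, e), e, pair(pair(e, pair(pair(c, b), e)), c)), e)   [R1 at 1.3]
6. pair(m(pair(c, e), e, pair(pair(e, pair(pair(c, b), e)), c)), e)  →  pair(pair(e, c), e)   [R1 at 1]

pair(pair(e, c), e)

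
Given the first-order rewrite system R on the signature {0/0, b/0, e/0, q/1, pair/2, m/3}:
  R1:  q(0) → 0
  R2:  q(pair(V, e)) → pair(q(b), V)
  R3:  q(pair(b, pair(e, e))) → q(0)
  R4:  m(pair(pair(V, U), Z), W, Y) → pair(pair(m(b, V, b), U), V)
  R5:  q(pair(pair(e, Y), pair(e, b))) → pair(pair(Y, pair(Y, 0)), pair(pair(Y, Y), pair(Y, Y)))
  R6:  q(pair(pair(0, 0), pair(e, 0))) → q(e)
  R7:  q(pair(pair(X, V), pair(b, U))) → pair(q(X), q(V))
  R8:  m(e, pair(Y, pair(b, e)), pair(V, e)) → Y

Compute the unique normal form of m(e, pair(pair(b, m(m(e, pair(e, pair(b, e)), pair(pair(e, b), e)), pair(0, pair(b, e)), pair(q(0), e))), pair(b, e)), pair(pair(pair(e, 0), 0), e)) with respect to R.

1. m(e, pair(pair(b, m(m(e, pair(e, pair(b, e)), pair(pair(e, b), e)), pair(0, pair(b, e)), pair(q(0), e))), pair(b, e)), pair(pair(pair(e, 0), 0), e))  →  pair(b, m(m(e, pair(e, pair(b, e)), pair(pair(e, b), e)), pair(0, pair(b, e)), pair(q(0), e)))   [R8 at ε]
2. pair(b, m(m(e, pair(e, pair(b, e)), pair(pair(e, b), e)), pair(0, pair(b, e)), pair(q(0), e)))  →  pair(b, m(e, pair(0, pair(b, e)), pair(q(0), e)))   [R8 at 2.1]
3. pair(b, m(e, pair(0, pair(b, e)), pair(q(0), e)))  →  pair(b, 0)   [R8 at 2]

pair(b, 0)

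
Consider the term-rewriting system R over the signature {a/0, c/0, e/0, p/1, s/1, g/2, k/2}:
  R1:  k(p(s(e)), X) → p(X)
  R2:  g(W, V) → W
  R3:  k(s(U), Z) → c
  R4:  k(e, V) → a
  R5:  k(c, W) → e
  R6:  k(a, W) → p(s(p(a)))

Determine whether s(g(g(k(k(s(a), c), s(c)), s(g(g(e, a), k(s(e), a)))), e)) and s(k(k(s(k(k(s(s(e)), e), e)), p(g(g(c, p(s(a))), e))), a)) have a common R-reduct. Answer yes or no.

yes — NF(t₁) = s(e), NF(t₂) = s(e)

Reduce t₁ = s(g(g(k(k(s(a), c), s(c)), s(g(g(e, a), k(s(e), a)))), e)):
1. s(g(g(k(k(s(a), c), s(c)), s(g(g(e, a), k(s(e), a)))), e))  →  s(g(k(k(s(a), c), s(c)), s(g(g(e, a), k(s(e), a)))))   [R2 at 1]
2. s(g(k(k(s(a), c), s(c)), s(g(g(e, a), k(s(e), a)))))  →  s(k(k(s(a), c), s(c)))   [R2 at 1]
3. s(k(k(s(a), c), s(c)))  →  s(k(c, s(c)))   [R3 at 1.1]
4. s(k(c, s(c)))  →  s(e)   [R5 at 1]

Reduce t₂ = s(k(k(s(k(k(s(s(e)), e), e)), p(g(g(c, p(s(a))), e))), a)):
1. s(k(k(s(k(k(s(s(e)), e), e)), p(g(g(c, p(s(a))), e))), a))  →  s(k(c, a))   [R3 at 1.1]
2. s(k(c, a))  →  s(e)   [R5 at 1]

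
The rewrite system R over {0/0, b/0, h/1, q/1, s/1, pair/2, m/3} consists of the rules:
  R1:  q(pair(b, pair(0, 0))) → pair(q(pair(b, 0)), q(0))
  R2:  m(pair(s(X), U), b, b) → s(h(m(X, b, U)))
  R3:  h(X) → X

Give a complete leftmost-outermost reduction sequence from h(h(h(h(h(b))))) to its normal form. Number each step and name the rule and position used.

b

1. h(h(h(h(h(b)))))  →  h(h(h(h(b))))   [R3 at ε]
2. h(h(h(h(b))))  →  h(h(h(b)))   [R3 at ε]
3. h(h(h(b)))  →  h(h(b))   [R3 at ε]
4. h(h(b))  →  h(b)   [R3 at ε]
5. h(b)  →  b   [R3 at ε]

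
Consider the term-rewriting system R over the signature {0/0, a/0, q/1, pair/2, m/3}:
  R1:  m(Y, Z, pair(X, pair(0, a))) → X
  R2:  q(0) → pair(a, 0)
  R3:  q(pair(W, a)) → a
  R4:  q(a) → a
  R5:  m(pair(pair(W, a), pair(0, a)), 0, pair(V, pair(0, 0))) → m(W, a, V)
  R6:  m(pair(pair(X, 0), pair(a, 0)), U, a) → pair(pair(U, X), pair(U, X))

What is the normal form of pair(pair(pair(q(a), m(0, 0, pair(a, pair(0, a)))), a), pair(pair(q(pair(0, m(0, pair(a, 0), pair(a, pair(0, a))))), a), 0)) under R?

1. pair(pair(pair(q(a), m(0, 0, pair(a, pair(0, a)))), a), pair(pair(q(pair(0, m(0, pair(a, 0), pair(a, pair(0, a))))), a), 0))  →  pair(pair(pair(a, m(0, 0, pair(a, pair(0, a)))), a), pair(pair(q(pair(0, m(0, pair(a, 0), pair(a, pair(0, a))))), a), 0))   [R4 at 1.1.1]
2. pair(pair(pair(a, m(0, 0, pair(a, pair(0, a)))), a), pair(pair(q(pair(0, m(0, pair(a, 0), pair(a, pair(0, a))))), a), 0))  →  pair(pair(pair(a, a), a), pair(pair(q(pair(0, m(0, pair(a, 0), pair(a, pair(0, a))))), a), 0))   [R1 at 1.1.2]
3. pair(pair(pair(a, a), a), pair(pair(q(pair(0, m(0, pair(a, 0), pair(a, pair(0, a))))), a), 0))  →  pair(pair(pair(a, a), a), pair(pair(q(pair(0, a)), a), 0))   [R1 at 2.1.1.1.2]
4. pair(pair(pair(a, a), a), pair(pair(q(pair(0, a)), a), 0))  →  pair(pair(pair(a, a), a), pair(pair(a, a), 0))   [R3 at 2.1.1]

pair(pair(pair(a, a), a), pair(pair(a, a), 0))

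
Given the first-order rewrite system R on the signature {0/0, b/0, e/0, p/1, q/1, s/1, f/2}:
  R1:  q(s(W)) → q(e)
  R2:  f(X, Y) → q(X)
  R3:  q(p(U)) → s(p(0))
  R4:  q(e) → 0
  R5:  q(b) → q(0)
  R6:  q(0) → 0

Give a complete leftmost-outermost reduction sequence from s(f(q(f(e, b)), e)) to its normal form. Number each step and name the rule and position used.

s(0)

1. s(f(q(f(e, b)), e))  →  s(q(q(f(e, b))))   [R2 at 1]
2. s(q(q(f(e, b))))  →  s(q(q(q(e))))   [R2 at 1.1.1]
3. s(q(q(q(e))))  →  s(q(q(0)))   [R4 at 1.1.1]
4. s(q(q(0)))  →  s(q(0))   [R6 at 1.1]
5. s(q(0))  →  s(0)   [R6 at 1]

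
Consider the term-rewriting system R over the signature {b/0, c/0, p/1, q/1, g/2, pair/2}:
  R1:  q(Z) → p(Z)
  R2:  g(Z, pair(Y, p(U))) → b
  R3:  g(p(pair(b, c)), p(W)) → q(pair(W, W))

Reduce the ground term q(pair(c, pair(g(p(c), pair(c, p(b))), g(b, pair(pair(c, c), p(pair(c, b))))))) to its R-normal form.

1. q(pair(c, pair(g(p(c), pair(c, p(b))), g(b, pair(pair(c, c), p(pair(c, b)))))))  →  p(pair(c, pair(g(p(c), pair(c, p(b))), g(b, pair(pair(c, c), p(pair(c, b)))))))   [R1 at ε]
2. p(pair(c, pair(g(p(c), pair(c, p(b))), g(b, pair(pair(c, c), p(pair(c, b)))))))  →  p(pair(c, pair(b, g(b, pair(pair(c, c), p(pair(c, b)))))))   [R2 at 1.2.1]
3. p(pair(c, pair(b, g(b, pair(pair(c, c), p(pair(c, b)))))))  →  p(pair(c, pair(b, b)))   [R2 at 1.2.2]

p(pair(c, pair(b, b)))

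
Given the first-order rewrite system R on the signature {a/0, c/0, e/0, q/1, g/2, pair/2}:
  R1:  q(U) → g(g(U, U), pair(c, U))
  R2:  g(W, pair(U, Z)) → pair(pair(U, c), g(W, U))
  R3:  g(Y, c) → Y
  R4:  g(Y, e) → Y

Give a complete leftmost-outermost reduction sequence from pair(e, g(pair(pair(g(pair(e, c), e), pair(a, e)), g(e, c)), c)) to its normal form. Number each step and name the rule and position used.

1. pair(e, g(pair(pair(g(pair(e, c), e), pair(a, e)), g(e, c)), c))  →  pair(e, pair(pair(g(pair(e, c), e), pair(a, e)), g(e, c)))   [R3 at 2]
2. pair(e, pair(pair(g(pair(e, c), e), pair(a, e)), g(e, c)))  →  pair(e, pair(pair(pair(e, c), pair(a, e)), g(e, c)))   [R4 at 2.1.1]
3. pair(e, pair(pair(pair(e, c), pair(a, e)), g(e, c)))  →  pair(e, pair(pair(pair(e, c), pair(a, e)), e))   [R3 at 2.2]

pair(e, pair(pair(pair(e, c), pair(a, e)), e))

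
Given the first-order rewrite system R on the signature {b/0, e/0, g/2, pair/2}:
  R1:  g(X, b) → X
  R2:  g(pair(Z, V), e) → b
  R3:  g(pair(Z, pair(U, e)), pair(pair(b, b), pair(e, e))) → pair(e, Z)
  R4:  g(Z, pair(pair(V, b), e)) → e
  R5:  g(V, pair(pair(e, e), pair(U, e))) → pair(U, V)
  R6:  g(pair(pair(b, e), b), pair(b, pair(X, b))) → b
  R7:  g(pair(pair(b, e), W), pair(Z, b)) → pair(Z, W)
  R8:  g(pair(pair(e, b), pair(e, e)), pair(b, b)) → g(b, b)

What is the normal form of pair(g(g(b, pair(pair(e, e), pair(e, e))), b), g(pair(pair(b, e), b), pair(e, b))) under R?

1. pair(g(g(b, pair(pair(e, e), pair(e, e))), b), g(pair(pair(b, e), b), pair(e, b)))  →  pair(g(b, pair(pair(e, e), pair(e, e))), g(pair(pair(b, e), b), pair(e, b)))   [R1 at 1]
2. pair(g(b, pair(pair(e, e), pair(e, e))), g(pair(pair(b, e), b), pair(e, b)))  →  pair(pair(e, b), g(pair(pair(b, e), b), pair(e, b)))   [R5 at 1]
3. pair(pair(e, b), g(pair(pair(b, e), b), pair(e, b)))  →  pair(pair(e, b), pair(e, b))   [R7 at 2]

pair(pair(e, b), pair(e, b))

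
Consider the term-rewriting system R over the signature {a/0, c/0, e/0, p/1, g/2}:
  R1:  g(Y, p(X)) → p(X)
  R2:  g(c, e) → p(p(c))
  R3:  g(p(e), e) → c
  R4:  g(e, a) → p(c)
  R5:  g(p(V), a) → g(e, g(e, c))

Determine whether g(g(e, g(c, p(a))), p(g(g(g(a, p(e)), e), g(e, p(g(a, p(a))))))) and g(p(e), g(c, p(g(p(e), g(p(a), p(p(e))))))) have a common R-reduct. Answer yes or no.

no — NF(t₁) = p(p(p(a))), NF(t₂) = p(p(p(e)))

Reduce t₁ = g(g(e, g(c, p(a))), p(g(g(g(a, p(e)), e), g(e, p(g(a, p(a))))))):
1. g(g(e, g(c, p(a))), p(g(g(g(a, p(e)), e), g(e, p(g(a, p(a)))))))  →  p(g(g(g(a, p(e)), e), g(e, p(g(a, p(a))))))   [R1 at ε]
2. p(g(g(g(a, p(e)), e), g(e, p(g(a, p(a))))))  →  p(g(g(p(e), e), g(e, p(g(a, p(a))))))   [R1 at 1.1.1]
3. p(g(g(p(e), e), g(e, p(g(a, p(a))))))  →  p(g(c, g(e, p(g(a, p(a))))))   [R3 at 1.1]
4. p(g(c, g(e, p(g(a, p(a))))))  →  p(g(c, p(g(a, p(a)))))   [R1 at 1.2]
5. p(g(c, p(g(a, p(a)))))  →  p(p(g(a, p(a))))   [R1 at 1]
6. p(p(g(a, p(a))))  →  p(p(p(a)))   [R1 at 1.1]

Reduce t₂ = g(p(e), g(c, p(g(p(e), g(p(a), p(p(e))))))):
1. g(p(e), g(c, p(g(p(e), g(p(a), p(p(e)))))))  →  g(p(e), p(g(p(e), g(p(a), p(p(e))))))   [R1 at 2]
2. g(p(e), p(g(p(e), g(p(a), p(p(e))))))  →  p(g(p(e), g(p(a), p(p(e)))))   [R1 at ε]
3. p(g(p(e), g(p(a), p(p(e)))))  →  p(g(p(e), p(p(e))))   [R1 at 1.2]
4. p(g(p(e), p(p(e))))  →  p(p(p(e)))   [R1 at 1]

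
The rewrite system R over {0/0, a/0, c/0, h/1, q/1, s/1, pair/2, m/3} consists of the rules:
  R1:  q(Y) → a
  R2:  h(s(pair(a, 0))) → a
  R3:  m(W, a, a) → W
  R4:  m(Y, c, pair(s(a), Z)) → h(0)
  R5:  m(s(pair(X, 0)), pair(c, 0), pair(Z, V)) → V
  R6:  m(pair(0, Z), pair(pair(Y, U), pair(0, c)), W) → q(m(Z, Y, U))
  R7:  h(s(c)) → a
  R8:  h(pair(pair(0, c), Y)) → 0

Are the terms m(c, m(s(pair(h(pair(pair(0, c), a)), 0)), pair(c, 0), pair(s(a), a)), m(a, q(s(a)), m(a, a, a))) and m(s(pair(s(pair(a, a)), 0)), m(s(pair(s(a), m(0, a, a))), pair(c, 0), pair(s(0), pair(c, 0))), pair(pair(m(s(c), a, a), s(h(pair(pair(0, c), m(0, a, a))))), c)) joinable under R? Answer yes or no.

yes — NF(t₁) = c, NF(t₂) = c

Reduce t₁ = m(c, m(s(pair(h(pair(pair(0, c), a)), 0)), pair(c, 0), pair(s(a), a)), m(a, q(s(a)), m(a, a, a))):
1. m(c, m(s(pair(h(pair(pair(0, c), a)), 0)), pair(c, 0), pair(s(a), a)), m(a, q(s(a)), m(a, a, a)))  →  m(c, a, m(a, q(s(a)), m(a, a, a)))   [R5 at 2]
2. m(c, a, m(a, q(s(a)), m(a, a, a)))  →  m(c, a, m(a, a, m(a, a, a)))   [R1 at 3.2]
3. m(c, a, m(a, a, m(a, a, a)))  →  m(c, a, m(a, a, a))   [R3 at 3.3]
4. m(c, a, m(a, a, a))  →  m(c, a, a)   [R3 at 3]
5. m(c, a, a)  →  c   [R3 at ε]

Reduce t₂ = m(s(pair(s(pair(a, a)), 0)), m(s(pair(s(a), m(0, a, a))), pair(c, 0), pair(s(0), pair(c, 0))), pair(pair(m(s(c), a, a), s(h(pair(pair(0, c), m(0, a, a))))), c)):
1. m(s(pair(s(pair(a, a)), 0)), m(s(pair(s(a), m(0, a, a))), pair(c, 0), pair(s(0), pair(c, 0))), pair(pair(m(s(c), a, a), s(h(pair(pair(0, c), m(0, a, a))))), c))  →  m(s(pair(s(pair(a, a)), 0)), m(s(pair(s(a), 0)), pair(c, 0), pair(s(0), pair(c, 0))), pair(pair(m(s(c), a, a), s(h(pair(pair(0, c), m(0, a, a))))), c))   [R3 at 2.1.1.2]
2. m(s(pair(s(pair(a, a)), 0)), m(s(pair(s(a), 0)), pair(c, 0), pair(s(0), pair(c, 0))), pair(pair(m(s(c), a, a), s(h(pair(pair(0, c), m(0, a, a))))), c))  →  m(s(pair(s(pair(a, a)), 0)), pair(c, 0), pair(pair(m(s(c), a, a), s(h(pair(pair(0, c), m(0, a, a))))), c))   [R5 at 2]
3. m(s(pair(s(pair(a, a)), 0)), pair(c, 0), pair(pair(m(s(c), a, a), s(h(pair(pair(0, c), m(0, a, a))))), c))  →  c   [R5 at ε]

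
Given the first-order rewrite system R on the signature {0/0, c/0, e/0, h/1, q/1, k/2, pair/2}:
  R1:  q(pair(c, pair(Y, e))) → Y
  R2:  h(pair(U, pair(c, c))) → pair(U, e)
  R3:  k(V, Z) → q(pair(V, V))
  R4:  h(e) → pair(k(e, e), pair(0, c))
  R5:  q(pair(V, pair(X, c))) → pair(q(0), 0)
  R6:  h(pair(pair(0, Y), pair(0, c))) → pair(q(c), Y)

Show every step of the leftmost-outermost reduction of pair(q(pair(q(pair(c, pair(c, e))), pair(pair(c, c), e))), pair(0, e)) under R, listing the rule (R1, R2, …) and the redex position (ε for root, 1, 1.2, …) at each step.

pair(pair(c, c), pair(0, e))

1. pair(q(pair(q(pair(c, pair(c, e))), pair(pair(c, c), e))), pair(0, e))  →  pair(q(pair(c, pair(pair(c, c), e))), pair(0, e))   [R1 at 1.1.1]
2. pair(q(pair(c, pair(pair(c, c), e))), pair(0, e))  →  pair(pair(c, c), pair(0, e))   [R1 at 1]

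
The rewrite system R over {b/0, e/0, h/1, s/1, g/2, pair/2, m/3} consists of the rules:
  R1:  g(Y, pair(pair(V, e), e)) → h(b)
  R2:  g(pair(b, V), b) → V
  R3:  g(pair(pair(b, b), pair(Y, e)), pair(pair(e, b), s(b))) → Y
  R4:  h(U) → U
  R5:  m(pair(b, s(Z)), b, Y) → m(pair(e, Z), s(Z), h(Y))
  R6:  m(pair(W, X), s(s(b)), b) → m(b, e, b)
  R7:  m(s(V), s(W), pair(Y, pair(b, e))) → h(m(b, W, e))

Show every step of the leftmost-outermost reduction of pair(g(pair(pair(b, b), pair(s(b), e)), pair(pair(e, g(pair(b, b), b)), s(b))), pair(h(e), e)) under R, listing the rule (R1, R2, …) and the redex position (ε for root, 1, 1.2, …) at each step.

1. pair(g(pair(pair(b, b), pair(s(b), e)), pair(pair(e, g(pair(b, b), b)), s(b))), pair(h(e), e))  →  pair(g(pair(pair(b, b), pair(s(b), e)), pair(pair(e, b), s(b))), pair(h(e), e))   [R2 at 1.2.1.2]
2. pair(g(pair(pair(b, b), pair(s(b), e)), pair(pair(e, b), s(b))), pair(h(e), e))  →  pair(s(b), pair(h(e), e))   [R3 at 1]
3. pair(s(b), pair(h(e), e))  →  pair(s(b), pair(e, e))   [R4 at 2.1]

pair(s(b), pair(e, e))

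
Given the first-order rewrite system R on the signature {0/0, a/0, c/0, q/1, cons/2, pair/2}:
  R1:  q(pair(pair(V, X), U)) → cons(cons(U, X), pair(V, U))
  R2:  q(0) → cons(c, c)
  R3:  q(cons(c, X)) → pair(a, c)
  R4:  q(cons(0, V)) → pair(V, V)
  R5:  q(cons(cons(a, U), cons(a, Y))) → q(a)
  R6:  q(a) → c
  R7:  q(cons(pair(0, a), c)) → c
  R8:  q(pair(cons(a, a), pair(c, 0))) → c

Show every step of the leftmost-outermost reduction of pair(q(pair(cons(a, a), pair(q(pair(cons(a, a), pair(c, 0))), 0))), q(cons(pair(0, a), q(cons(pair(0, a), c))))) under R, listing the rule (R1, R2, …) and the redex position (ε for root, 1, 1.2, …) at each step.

pair(c, c)

1. pair(q(pair(cons(a, a), pair(q(pair(cons(a, a), pair(c, 0))), 0))), q(cons(pair(0, a), q(cons(pair(0, a), c)))))  →  pair(q(pair(cons(a, a), pair(c, 0))), q(cons(pair(0, a), q(cons(pair(0, a), c)))))   [R8 at 1.1.2.1]
2. pair(q(pair(cons(a, a), pair(c, 0))), q(cons(pair(0, a), q(cons(pair(0, a), c)))))  →  pair(c, q(cons(pair(0, a), q(cons(pair(0, a), c)))))   [R8 at 1]
3. pair(c, q(cons(pair(0, a), q(cons(pair(0, a), c)))))  →  pair(c, q(cons(pair(0, a), c)))   [R7 at 2.1.2]
4. pair(c, q(cons(pair(0, a), c)))  →  pair(c, c)   [R7 at 2]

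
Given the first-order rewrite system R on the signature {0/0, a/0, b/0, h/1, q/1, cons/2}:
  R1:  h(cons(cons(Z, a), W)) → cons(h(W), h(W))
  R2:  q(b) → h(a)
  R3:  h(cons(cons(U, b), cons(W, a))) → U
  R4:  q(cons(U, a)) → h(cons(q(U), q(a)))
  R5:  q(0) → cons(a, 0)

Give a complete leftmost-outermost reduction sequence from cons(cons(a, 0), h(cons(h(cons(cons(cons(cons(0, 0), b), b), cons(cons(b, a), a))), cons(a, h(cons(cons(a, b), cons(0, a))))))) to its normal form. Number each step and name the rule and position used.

cons(cons(a, 0), cons(0, 0))

1. cons(cons(a, 0), h(cons(h(cons(cons(cons(cons(0, 0), b), b), cons(cons(b, a), a))), cons(a, h(cons(cons(a, b), cons(0, a)))))))  →  cons(cons(a, 0), h(cons(cons(cons(0, 0), b), cons(a, h(cons(cons(a, b), cons(0, a)))))))   [R3 at 2.1.1]
2. cons(cons(a, 0), h(cons(cons(cons(0, 0), b), cons(a, h(cons(cons(a, b), cons(0, a)))))))  →  cons(cons(a, 0), h(cons(cons(cons(0, 0), b), cons(a, a))))   [R3 at 2.1.2.2]
3. cons(cons(a, 0), h(cons(cons(cons(0, 0), b), cons(a, a))))  →  cons(cons(a, 0), cons(0, 0))   [R3 at 2]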